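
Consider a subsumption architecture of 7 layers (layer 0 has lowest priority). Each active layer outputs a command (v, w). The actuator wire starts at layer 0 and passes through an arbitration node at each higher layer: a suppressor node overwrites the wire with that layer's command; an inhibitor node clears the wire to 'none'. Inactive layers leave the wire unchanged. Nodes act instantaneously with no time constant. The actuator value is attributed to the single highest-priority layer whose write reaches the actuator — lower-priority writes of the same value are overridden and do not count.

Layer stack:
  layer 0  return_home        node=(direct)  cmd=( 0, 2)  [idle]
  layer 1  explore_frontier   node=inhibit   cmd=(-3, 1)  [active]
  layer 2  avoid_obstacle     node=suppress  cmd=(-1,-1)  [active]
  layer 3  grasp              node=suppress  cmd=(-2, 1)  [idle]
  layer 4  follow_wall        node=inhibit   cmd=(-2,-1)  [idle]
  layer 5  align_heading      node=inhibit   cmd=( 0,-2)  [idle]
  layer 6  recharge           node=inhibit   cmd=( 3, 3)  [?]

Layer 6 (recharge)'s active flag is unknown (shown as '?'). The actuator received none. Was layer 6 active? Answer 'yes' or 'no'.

yes

If layer 6 is active=yes:
  actuator would be none
If layer 6 is active=no:
  actuator would be (-1, -1)
Observed none, so layer 6 was active.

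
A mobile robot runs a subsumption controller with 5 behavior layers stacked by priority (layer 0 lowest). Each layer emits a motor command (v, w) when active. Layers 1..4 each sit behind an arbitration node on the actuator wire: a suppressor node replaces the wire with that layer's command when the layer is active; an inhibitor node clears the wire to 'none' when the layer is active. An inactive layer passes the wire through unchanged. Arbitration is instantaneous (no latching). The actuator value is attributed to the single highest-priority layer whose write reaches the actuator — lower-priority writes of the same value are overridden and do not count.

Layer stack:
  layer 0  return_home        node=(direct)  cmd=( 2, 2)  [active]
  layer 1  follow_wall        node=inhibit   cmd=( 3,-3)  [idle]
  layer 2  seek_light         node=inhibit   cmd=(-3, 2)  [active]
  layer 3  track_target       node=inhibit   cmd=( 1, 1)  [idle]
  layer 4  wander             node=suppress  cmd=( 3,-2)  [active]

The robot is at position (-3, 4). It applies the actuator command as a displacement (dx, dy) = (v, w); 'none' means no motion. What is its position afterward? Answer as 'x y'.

layer 0 (return_home) active — direct: (2, 2)
layer 1 (follow_wall) idle — unchanged: (2, 2)
layer 2 (seek_light) active — inhibits: none
layer 3 (track_target) idle — unchanged: none
layer 4 (wander) active — suppresses: (3, -2)
→ actuator (3, -2)
position: (-3, 4) + (3, -2) = (0, 2)

0 2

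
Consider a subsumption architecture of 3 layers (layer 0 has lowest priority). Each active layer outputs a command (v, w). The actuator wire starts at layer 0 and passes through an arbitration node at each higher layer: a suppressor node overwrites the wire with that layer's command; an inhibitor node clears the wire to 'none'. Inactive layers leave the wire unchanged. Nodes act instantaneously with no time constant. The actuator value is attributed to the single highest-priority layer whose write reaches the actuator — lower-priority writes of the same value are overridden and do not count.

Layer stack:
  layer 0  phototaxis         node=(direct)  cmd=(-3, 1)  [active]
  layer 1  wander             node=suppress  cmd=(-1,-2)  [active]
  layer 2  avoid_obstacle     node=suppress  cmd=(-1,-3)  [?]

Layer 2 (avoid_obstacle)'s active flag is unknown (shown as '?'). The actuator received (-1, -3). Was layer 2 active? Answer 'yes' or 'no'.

If layer 2 is active=yes:
  actuator would be (-1, -3)
If layer 2 is active=no:
  actuator would be (-1, -2)
Observed (-1, -3), so layer 2 was active.

yes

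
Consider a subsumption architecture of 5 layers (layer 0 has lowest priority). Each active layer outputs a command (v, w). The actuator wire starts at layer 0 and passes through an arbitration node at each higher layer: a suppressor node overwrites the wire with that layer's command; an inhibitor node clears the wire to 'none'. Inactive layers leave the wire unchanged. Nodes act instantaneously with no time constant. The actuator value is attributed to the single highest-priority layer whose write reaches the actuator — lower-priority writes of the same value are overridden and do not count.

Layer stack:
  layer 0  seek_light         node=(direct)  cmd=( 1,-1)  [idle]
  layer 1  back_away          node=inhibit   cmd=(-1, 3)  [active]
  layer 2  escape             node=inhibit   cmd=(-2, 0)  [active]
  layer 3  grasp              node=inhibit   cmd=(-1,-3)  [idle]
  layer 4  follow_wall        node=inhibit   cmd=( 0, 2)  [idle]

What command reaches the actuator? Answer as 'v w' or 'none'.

[0] seek_light off; wire := none
[1] back_away on (inhibit); wire := none
[2] escape on (inhibit); wire := none
[3] grasp off; pass none
[4] follow_wall off; pass none
output none

none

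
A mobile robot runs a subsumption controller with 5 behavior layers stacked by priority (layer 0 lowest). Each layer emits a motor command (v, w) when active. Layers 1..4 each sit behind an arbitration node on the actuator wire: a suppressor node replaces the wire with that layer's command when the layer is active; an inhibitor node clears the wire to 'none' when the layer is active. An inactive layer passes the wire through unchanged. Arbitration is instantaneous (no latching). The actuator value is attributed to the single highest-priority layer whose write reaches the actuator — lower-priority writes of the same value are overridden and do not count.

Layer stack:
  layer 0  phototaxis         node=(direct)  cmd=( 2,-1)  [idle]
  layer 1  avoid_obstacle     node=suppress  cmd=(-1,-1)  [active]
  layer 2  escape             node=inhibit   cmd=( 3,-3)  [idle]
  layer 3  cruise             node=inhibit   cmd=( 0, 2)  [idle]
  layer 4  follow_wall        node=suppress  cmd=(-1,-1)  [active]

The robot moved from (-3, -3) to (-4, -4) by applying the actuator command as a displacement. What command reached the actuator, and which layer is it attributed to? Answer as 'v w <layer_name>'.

-1 -1 follow_wall

displacement = (-4, -4) − (-3, -3) = (-1, -1)
L0 phototaxis: idle → wire = none
L1 avoid_obstacle: active, suppressor → wire = (-1, -1)
L2 escape: idle → wire stays (-1, -1)
L3 cruise: idle → wire stays (-1, -1)
L4 follow_wall: active, suppressor → wire = (-1, -1)
actuator = (-1, -1) — from layer 4 (follow_wall)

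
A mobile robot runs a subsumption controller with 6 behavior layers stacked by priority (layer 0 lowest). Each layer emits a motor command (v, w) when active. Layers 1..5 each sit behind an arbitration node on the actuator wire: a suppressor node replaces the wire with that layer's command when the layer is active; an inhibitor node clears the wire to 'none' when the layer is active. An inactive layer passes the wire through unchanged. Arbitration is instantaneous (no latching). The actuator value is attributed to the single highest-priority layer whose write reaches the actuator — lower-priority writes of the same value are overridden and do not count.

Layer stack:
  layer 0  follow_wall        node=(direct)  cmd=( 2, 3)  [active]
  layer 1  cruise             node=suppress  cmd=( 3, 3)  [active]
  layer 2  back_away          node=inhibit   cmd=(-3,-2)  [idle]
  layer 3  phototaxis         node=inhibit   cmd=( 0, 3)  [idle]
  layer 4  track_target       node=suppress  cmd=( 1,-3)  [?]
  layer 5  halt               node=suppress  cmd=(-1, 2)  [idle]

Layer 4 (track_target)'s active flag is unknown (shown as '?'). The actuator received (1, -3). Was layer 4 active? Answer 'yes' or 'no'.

If layer 4 is active=yes:
  actuator would be (1, -3)
If layer 4 is active=no:
  actuator would be (3, 3)
Observed (1, -3), so layer 4 was active.

yes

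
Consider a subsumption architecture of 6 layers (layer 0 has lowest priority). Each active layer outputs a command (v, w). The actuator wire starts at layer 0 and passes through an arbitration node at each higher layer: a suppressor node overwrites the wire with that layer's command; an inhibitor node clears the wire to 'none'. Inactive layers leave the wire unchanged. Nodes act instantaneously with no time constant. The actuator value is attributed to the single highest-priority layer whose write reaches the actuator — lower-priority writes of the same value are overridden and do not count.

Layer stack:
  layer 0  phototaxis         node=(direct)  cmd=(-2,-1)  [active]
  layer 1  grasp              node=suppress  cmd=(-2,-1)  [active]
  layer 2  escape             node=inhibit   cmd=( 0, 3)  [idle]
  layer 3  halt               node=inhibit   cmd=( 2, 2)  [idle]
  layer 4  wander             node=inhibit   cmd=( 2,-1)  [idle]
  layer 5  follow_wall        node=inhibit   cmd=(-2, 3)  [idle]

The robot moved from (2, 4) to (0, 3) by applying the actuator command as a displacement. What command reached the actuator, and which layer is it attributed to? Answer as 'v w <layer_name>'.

displacement = (0, 3) − (2, 4) = (-2, -1)
layer 0 (phototaxis) active — direct: (-2, -1)
layer 1 (grasp) active — suppresses: (-2, -1)
layer 2 (escape) idle — unchanged: (-2, -1)
layer 3 (halt) idle — unchanged: (-2, -1)
layer 4 (wander) idle — unchanged: (-2, -1)
layer 5 (follow_wall) idle — unchanged: (-2, -1)
→ actuator (-2, -1) — from layer 1 (grasp)

-2 -1 grasp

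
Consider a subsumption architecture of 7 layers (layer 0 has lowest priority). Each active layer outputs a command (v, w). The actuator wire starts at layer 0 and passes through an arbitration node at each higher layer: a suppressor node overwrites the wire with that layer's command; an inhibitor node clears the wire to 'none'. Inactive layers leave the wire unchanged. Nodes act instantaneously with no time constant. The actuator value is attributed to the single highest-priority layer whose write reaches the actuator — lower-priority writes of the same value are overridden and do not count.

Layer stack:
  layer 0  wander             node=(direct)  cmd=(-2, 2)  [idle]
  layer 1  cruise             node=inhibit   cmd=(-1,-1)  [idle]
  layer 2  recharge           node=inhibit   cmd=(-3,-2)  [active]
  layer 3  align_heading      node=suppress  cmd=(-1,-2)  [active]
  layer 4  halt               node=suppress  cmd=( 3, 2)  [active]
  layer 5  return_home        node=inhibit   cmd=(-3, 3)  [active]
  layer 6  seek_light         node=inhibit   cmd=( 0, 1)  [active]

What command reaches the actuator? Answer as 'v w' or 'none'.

layer 0 (wander) idle — none
layer 1 (cruise) idle — unchanged: none
layer 2 (recharge) active — inhibits: none
layer 3 (align_heading) active — suppresses: (-1, -2)
layer 4 (halt) active — suppresses: (3, 2)
layer 5 (return_home) active — inhibits: none
layer 6 (seek_light) active — inhibits: none
→ actuator none

none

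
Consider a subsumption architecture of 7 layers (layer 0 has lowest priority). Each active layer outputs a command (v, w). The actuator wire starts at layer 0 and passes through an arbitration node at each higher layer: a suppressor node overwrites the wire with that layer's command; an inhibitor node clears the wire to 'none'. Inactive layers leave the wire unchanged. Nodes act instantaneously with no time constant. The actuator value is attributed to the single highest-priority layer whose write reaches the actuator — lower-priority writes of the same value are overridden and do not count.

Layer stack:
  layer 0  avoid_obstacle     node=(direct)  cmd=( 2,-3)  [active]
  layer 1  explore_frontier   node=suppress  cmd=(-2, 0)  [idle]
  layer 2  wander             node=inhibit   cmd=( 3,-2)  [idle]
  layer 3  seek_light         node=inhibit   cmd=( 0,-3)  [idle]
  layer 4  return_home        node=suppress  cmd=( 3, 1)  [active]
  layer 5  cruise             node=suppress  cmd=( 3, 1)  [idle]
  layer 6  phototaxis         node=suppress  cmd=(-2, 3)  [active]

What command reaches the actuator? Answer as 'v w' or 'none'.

-2 3

L0 avoid_obstacle: active, feeds wire = (2, -3)
L1 explore_frontier: idle → wire stays (2, -3)
L2 wander: idle → wire stays (2, -3)
L3 seek_light: idle → wire stays (2, -3)
L4 return_home: active, suppressor → wire = (3, 1)
L5 cruise: idle → wire stays (3, 1)
L6 phototaxis: active, suppressor → wire = (-2, 3)
actuator = (-2, 3)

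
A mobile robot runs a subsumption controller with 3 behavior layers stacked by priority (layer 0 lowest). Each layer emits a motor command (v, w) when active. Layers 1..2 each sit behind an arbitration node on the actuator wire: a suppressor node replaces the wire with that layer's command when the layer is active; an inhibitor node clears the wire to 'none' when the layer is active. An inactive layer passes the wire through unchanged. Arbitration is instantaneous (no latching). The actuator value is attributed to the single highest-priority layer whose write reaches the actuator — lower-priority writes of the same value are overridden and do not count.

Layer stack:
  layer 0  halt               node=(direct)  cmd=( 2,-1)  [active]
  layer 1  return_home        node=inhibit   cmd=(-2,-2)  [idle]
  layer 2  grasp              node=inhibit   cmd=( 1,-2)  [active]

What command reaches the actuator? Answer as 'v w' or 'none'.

layer 0 (halt) active — direct: (2, -1)
layer 1 (return_home) idle — unchanged: (2, -1)
layer 2 (grasp) active — inhibits: none
→ actuator none

none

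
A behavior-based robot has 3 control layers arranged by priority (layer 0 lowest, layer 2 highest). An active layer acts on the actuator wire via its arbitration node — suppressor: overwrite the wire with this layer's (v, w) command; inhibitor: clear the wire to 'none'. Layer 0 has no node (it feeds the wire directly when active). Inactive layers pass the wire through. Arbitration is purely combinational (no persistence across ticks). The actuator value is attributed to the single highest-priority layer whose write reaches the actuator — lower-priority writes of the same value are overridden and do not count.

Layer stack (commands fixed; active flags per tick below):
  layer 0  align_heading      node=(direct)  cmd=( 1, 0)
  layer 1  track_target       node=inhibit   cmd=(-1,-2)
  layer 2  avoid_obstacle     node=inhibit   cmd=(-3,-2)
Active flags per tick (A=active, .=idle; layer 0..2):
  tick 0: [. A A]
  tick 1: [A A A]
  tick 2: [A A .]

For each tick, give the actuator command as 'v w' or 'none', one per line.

none
none
none

tick 0:
  L0 align_heading: idle → wire = none
  L1 track_target: active, inhibitor → wire = none
  L2 avoid_obstacle: active, inhibitor → wire = none
  actuator = none
tick 1:
  L0 align_heading: active, feeds wire = (1, 0)
  L1 track_target: active, inhibitor → wire = none
  L2 avoid_obstacle: active, inhibitor → wire = none
  actuator = none
tick 2:
  L0 align_heading: active, feeds wire = (1, 0)
  L1 track_target: active, inhibitor → wire = none
  L2 avoid_obstacle: idle → wire stays none
  actuator = none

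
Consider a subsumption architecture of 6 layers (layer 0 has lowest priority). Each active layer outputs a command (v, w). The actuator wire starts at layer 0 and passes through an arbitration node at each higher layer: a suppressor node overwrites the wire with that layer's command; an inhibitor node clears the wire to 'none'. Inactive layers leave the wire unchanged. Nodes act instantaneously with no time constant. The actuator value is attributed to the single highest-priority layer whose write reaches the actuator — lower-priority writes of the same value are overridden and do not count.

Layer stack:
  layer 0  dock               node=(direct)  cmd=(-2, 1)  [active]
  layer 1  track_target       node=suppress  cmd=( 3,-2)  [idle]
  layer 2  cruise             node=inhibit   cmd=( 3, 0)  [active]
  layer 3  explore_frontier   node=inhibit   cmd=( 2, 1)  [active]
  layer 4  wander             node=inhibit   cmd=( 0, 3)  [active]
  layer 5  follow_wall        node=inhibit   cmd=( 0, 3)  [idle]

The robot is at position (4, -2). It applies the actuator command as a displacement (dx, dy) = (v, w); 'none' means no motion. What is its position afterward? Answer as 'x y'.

4 -2

L0 dock: active, feeds wire = (-2, 1)
L1 track_target: idle → wire stays (-2, 1)
L2 cruise: active, inhibitor → wire = none
L3 explore_frontier: active, inhibitor → wire = none
L4 wander: active, inhibitor → wire = none
L5 follow_wall: idle → wire stays none
actuator = none
position: (4, -2) + none = (4, -2)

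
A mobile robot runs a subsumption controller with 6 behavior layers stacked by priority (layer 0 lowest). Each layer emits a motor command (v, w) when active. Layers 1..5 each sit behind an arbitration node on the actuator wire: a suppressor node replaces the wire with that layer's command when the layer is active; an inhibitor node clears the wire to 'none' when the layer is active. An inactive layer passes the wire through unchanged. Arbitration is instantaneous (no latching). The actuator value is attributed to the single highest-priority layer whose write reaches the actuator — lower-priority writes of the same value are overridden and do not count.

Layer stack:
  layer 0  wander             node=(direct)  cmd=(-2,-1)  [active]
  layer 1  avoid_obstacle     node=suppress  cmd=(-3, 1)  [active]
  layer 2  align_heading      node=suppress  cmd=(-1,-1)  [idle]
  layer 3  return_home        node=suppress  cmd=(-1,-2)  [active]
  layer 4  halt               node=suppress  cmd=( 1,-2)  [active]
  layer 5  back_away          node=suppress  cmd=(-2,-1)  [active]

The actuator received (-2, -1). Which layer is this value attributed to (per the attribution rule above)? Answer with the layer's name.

back_away

layer 0 (wander) active — direct: (-2, -1)
layer 1 (avoid_obstacle) active — suppresses: (-3, 1)
layer 2 (align_heading) idle — unchanged: (-3, 1)
layer 3 (return_home) active — suppresses: (-1, -2)
layer 4 (halt) active — suppresses: (1, -2)
layer 5 (back_away) active — suppresses: (-2, -1)
→ actuator (-2, -1)
last writer: layer 5 = back_away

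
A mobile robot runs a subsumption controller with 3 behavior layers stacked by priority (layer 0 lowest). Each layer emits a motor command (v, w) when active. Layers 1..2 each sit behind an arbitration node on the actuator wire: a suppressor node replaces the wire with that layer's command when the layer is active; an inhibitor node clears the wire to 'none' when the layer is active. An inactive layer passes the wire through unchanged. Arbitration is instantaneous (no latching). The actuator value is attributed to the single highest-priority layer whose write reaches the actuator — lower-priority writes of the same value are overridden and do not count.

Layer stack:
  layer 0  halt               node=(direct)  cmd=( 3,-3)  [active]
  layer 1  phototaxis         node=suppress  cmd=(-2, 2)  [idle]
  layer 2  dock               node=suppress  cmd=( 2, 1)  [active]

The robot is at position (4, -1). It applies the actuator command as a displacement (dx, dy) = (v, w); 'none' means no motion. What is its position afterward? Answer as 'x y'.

[0] halt on; wire := (3, -3)
[1] phototaxis off; pass (3, -3)
[2] dock on (suppress); wire := (2, 1)
output (2, 1)
position: (4, -1) + (2, 1) = (6, 0)

6 0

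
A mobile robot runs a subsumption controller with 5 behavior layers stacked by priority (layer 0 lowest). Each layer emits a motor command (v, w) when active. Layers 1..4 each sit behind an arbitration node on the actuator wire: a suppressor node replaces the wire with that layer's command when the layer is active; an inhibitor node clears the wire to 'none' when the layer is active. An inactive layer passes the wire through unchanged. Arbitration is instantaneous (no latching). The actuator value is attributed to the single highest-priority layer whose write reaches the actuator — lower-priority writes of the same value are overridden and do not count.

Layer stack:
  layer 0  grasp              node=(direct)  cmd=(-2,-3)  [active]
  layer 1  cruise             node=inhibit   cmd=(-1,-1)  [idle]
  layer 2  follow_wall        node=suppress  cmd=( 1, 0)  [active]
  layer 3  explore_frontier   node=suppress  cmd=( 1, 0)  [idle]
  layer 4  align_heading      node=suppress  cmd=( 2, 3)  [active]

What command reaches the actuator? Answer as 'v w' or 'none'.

L0 grasp: active, feeds wire = (-2, -3)
L1 cruise: idle → wire stays (-2, -3)
L2 follow_wall: active, suppressor → wire = (1, 0)
L3 explore_frontier: idle → wire stays (1, 0)
L4 align_heading: active, suppressor → wire = (2, 3)
actuator = (2, 3)

2 3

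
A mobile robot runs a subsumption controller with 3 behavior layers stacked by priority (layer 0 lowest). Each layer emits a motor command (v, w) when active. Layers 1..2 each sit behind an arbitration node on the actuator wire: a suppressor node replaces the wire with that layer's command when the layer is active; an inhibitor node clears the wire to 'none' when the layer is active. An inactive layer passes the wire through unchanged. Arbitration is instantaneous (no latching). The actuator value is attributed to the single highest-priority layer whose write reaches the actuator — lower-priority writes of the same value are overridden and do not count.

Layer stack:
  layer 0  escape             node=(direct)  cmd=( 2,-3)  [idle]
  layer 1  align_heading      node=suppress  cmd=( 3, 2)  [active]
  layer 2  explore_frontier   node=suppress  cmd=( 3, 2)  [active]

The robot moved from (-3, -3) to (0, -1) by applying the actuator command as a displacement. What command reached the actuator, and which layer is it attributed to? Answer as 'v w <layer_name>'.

3 2 explore_frontier

displacement = (0, -1) − (-3, -3) = (3, 2)
[0] escape off; wire := none
[1] align_heading on (suppress); wire := (3, 2)
[2] explore_frontier on (suppress); wire := (3, 2)
output (3, 2) — from layer 2 (explore_frontier)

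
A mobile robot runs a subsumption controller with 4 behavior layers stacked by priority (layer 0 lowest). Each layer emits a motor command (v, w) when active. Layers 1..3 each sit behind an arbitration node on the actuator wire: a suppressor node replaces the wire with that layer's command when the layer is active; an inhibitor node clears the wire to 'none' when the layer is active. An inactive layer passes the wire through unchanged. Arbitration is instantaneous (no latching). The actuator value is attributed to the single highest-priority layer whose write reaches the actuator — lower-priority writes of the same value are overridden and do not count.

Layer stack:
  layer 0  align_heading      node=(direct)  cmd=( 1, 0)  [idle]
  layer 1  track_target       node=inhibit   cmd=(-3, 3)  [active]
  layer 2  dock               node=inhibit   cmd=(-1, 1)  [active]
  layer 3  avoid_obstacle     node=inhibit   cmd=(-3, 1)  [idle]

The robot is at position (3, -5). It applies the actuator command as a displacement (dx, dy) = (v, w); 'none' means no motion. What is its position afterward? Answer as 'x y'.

[0] align_heading off; wire := none
[1] track_target on (inhibit); wire := none
[2] dock on (inhibit); wire := none
[3] avoid_obstacle off; pass none
output none
position: (3, -5) + none = (3, -5)

3 -5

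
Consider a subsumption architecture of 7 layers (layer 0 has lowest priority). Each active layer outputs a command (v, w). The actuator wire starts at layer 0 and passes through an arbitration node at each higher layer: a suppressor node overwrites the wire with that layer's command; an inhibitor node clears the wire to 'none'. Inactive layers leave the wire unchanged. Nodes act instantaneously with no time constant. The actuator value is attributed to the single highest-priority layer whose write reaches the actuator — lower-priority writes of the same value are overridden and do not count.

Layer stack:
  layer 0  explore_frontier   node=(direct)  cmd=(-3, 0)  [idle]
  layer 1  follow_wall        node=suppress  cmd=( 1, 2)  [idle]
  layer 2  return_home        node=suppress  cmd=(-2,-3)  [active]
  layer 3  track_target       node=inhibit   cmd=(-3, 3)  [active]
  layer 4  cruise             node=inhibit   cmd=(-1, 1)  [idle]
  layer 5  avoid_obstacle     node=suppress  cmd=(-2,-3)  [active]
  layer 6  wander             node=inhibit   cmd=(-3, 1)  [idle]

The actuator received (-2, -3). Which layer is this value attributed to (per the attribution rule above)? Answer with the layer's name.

[0] explore_frontier off; wire := none
[1] follow_wall off; pass none
[2] return_home on (suppress); wire := (-2, -3)
[3] track_target on (inhibit); wire := none
[4] cruise off; pass none
[5] avoid_obstacle on (suppress); wire := (-2, -3)
[6] wander off; pass (-2, -3)
output (-2, -3)
last writer: layer 5 = avoid_obstacle

avoid_obstacle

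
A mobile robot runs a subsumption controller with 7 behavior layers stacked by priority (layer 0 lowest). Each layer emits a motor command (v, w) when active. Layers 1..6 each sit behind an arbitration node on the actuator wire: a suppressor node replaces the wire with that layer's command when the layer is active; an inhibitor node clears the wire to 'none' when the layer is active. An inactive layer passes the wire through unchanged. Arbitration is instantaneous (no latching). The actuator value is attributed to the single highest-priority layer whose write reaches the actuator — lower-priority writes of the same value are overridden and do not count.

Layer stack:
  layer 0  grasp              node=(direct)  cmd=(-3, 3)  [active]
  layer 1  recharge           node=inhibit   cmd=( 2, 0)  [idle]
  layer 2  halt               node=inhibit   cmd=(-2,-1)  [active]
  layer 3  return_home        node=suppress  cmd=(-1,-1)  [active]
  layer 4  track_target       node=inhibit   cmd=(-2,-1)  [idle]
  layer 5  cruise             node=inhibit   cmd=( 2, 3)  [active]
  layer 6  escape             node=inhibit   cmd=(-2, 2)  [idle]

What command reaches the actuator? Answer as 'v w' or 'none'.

L0 grasp: active, feeds wire = (-3, 3)
L1 recharge: idle → wire stays (-3, 3)
L2 halt: active, inhibitor → wire = none
L3 return_home: active, suppressor → wire = (-1, -1)
L4 track_target: idle → wire stays (-1, -1)
L5 cruise: active, inhibitor → wire = none
L6 escape: idle → wire stays none
actuator = none

none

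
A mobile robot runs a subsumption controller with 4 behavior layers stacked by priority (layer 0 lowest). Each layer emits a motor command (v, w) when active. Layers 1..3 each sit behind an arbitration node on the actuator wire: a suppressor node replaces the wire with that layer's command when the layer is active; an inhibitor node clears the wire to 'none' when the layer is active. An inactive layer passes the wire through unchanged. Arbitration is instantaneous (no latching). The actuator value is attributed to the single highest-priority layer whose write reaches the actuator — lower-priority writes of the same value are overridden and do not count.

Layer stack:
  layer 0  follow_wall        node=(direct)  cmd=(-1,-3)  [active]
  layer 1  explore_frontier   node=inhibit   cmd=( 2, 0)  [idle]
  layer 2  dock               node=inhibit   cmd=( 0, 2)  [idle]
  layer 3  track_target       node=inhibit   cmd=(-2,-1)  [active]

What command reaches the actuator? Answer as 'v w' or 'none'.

layer 0 (follow_wall) active — direct: (-1, -3)
layer 1 (explore_frontier) idle — unchanged: (-1, -3)
layer 2 (dock) idle — unchanged: (-1, -3)
layer 3 (track_target) active — inhibits: none
→ actuator none

none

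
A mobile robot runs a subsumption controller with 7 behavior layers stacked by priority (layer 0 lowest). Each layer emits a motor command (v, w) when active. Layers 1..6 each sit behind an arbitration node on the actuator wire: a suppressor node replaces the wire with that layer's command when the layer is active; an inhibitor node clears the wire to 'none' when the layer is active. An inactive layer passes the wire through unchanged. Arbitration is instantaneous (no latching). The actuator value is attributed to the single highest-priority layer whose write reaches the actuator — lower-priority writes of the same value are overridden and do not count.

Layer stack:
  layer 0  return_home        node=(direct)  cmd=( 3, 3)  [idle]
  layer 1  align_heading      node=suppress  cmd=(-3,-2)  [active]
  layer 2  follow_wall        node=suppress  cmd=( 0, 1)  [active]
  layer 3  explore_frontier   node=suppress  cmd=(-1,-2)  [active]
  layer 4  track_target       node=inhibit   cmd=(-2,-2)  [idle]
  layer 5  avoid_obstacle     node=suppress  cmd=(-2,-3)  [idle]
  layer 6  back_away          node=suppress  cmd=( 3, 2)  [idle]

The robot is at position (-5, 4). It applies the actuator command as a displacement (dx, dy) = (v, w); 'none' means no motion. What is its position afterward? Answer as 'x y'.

-6 2

layer 0 (return_home) idle — none
layer 1 (align_heading) active — suppresses: (-3, -2)
layer 2 (follow_wall) active — suppresses: (0, 1)
layer 3 (explore_frontier) active — suppresses: (-1, -2)
layer 4 (track_target) idle — unchanged: (-1, -2)
layer 5 (avoid_obstacle) idle — unchanged: (-1, -2)
layer 6 (back_away) idle — unchanged: (-1, -2)
→ actuator (-1, -2)
position: (-5, 4) + (-1, -2) = (-6, 2)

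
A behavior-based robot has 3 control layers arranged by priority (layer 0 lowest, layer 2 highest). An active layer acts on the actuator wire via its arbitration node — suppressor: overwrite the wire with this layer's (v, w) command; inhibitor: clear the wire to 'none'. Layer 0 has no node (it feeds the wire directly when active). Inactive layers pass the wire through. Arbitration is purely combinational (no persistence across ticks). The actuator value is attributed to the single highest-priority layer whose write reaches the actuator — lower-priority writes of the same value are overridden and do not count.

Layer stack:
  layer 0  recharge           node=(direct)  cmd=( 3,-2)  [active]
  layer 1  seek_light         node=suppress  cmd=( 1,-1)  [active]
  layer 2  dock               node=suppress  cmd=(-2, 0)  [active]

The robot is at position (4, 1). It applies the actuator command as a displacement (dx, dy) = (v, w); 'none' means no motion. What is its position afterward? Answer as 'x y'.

[0] recharge on; wire := (3, -2)
[1] seek_light on (suppress); wire := (1, -1)
[2] dock on (suppress); wire := (-2, 0)
output (-2, 0)
position: (4, 1) + (-2, 0) = (2, 1)

2 1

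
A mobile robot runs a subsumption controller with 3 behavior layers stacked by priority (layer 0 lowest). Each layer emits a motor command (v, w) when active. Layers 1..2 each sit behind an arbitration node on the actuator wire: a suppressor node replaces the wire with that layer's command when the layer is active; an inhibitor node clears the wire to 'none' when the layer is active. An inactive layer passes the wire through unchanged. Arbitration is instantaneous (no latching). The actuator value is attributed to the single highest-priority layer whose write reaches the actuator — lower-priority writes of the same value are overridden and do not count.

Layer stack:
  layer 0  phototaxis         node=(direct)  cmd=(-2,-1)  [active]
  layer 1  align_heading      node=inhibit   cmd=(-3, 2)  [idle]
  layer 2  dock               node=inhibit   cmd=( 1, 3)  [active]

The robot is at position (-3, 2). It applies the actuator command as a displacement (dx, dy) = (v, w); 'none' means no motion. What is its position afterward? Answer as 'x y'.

layer 0 (phototaxis) active — direct: (-2, -1)
layer 1 (align_heading) idle — unchanged: (-2, -1)
layer 2 (dock) active — inhibits: none
→ actuator none
position: (-3, 2) + none = (-3, 2)

-3 2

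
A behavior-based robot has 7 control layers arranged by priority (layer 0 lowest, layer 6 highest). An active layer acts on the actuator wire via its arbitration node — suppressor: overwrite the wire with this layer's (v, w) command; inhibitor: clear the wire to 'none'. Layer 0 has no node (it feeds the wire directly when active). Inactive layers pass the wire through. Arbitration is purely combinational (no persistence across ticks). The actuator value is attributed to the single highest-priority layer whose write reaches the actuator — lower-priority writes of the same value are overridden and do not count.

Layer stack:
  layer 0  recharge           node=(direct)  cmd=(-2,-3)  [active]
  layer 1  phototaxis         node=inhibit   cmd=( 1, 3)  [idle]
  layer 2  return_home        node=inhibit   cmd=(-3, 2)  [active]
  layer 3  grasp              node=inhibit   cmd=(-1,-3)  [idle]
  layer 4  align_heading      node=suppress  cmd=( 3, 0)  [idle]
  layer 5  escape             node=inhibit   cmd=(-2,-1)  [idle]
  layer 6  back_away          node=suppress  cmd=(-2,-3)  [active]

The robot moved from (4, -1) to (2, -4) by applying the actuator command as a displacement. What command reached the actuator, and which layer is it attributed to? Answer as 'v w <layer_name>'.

displacement = (2, -4) − (4, -1) = (-2, -3)
layer 0 (recharge) active — direct: (-2, -3)
layer 1 (phototaxis) idle — unchanged: (-2, -3)
layer 2 (return_home) active — inhibits: none
layer 3 (grasp) idle — unchanged: none
layer 4 (align_heading) idle — unchanged: none
layer 5 (escape) idle — unchanged: none
layer 6 (back_away) active — suppresses: (-2, -3)
→ actuator (-2, -3) — from layer 6 (back_away)

-2 -3 back_away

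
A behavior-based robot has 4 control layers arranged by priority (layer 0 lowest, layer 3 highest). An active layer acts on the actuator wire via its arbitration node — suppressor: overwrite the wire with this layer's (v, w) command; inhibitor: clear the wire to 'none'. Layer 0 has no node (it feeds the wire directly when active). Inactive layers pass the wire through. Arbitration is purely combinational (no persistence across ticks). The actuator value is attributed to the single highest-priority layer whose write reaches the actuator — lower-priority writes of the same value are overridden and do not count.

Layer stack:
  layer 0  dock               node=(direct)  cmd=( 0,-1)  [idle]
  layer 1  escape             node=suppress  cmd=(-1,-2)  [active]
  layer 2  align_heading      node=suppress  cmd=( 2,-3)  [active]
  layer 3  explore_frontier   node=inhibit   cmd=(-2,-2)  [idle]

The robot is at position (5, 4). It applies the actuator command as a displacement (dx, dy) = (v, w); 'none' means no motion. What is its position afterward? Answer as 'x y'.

7 1

layer 0 (dock) idle — none
layer 1 (escape) active — suppresses: (-1, -2)
layer 2 (align_heading) active — suppresses: (2, -3)
layer 3 (explore_frontier) idle — unchanged: (2, -3)
→ actuator (2, -3)
position: (5, 4) + (2, -3) = (7, 1)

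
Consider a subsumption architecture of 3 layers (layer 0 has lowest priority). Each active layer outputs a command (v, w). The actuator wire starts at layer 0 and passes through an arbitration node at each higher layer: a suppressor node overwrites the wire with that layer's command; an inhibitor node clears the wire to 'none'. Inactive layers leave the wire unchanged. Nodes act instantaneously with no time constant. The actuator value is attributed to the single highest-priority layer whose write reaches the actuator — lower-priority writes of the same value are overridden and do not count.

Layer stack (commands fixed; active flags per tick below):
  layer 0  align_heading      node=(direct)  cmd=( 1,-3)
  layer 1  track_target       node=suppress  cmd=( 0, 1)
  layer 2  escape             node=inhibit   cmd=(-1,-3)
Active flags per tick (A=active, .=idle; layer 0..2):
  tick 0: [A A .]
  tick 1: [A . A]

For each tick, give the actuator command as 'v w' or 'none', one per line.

tick 0:
  layer 0 (align_heading) active — direct: (1, -3)
  layer 1 (track_target) active — suppresses: (0, 1)
  layer 2 (escape) idle — unchanged: (0, 1)
  → actuator (0, 1)
tick 1:
  layer 0 (align_heading) active — direct: (1, -3)
  layer 1 (track_target) idle — unchanged: (1, -3)
  layer 2 (escape) active — inhibits: none
  → actuator none

0 1
none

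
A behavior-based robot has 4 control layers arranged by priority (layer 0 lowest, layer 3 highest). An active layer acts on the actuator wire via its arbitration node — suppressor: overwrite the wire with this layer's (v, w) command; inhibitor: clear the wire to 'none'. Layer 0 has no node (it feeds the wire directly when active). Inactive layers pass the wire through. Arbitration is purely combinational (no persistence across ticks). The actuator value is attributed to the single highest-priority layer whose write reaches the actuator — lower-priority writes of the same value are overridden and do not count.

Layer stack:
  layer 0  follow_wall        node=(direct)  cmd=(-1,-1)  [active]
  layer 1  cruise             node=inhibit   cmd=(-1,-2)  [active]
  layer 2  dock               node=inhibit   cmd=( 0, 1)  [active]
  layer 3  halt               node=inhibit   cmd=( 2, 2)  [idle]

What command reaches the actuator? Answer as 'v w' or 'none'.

none

L0 follow_wall: active, feeds wire = (-1, -1)
L1 cruise: active, inhibitor → wire = none
L2 dock: active, inhibitor → wire = none
L3 halt: idle → wire stays none
actuator = none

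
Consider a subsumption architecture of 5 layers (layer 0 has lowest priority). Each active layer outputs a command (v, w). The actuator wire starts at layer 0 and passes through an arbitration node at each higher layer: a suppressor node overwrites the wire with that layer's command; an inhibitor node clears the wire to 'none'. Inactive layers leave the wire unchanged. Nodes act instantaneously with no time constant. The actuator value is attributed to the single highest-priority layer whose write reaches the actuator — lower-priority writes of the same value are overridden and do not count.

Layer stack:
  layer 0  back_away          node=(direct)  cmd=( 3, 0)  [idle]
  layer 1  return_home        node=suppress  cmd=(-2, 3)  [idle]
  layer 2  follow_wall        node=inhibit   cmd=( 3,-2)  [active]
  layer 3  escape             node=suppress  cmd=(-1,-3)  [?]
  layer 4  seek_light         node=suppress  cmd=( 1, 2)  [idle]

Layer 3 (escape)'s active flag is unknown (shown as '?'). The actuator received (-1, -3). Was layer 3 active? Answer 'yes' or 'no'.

If layer 3 is active=yes:
  actuator would be (-1, -3)
If layer 3 is active=no:
  actuator would be none
Observed (-1, -3), so layer 3 was active.

yes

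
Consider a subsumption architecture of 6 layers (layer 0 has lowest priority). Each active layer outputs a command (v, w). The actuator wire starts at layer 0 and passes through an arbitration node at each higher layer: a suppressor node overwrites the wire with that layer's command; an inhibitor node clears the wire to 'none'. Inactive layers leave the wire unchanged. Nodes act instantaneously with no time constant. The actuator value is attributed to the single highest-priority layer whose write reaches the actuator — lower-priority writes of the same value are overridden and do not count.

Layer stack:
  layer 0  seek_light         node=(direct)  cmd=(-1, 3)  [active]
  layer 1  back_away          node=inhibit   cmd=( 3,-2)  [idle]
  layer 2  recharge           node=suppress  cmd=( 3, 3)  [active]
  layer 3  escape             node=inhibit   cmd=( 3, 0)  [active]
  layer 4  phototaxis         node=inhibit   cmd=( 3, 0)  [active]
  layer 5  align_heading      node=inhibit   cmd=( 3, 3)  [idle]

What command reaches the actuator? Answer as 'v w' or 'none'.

L0 seek_light: active, feeds wire = (-1, 3)
L1 back_away: idle → wire stays (-1, 3)
L2 recharge: active, suppressor → wire = (3, 3)
L3 escape: active, inhibitor → wire = none
L4 phototaxis: active, inhibitor → wire = none
L5 align_heading: idle → wire stays none
actuator = none

none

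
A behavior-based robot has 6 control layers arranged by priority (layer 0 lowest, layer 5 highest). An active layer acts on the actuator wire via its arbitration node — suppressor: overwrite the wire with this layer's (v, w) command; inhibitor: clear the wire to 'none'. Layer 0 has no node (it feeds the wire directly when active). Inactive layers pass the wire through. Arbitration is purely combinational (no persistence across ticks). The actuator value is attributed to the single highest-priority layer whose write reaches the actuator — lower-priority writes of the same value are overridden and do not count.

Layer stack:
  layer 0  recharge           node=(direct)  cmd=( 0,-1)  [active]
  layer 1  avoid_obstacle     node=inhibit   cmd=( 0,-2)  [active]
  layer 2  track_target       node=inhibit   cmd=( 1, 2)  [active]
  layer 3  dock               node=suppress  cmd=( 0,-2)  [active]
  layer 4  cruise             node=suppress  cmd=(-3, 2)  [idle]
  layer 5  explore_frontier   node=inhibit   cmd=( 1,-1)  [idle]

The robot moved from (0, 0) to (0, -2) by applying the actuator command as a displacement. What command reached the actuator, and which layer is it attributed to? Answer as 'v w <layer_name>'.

0 -2 dock

displacement = (0, -2) − (0, 0) = (0, -2)
L0 recharge: active, feeds wire = (0, -1)
L1 avoid_obstacle: active, inhibitor → wire = none
L2 track_target: active, inhibitor → wire = none
L3 dock: active, suppressor → wire = (0, -2)
L4 cruise: idle → wire stays (0, -2)
L5 explore_frontier: idle → wire stays (0, -2)
actuator = (0, -2) — from layer 3 (dock)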